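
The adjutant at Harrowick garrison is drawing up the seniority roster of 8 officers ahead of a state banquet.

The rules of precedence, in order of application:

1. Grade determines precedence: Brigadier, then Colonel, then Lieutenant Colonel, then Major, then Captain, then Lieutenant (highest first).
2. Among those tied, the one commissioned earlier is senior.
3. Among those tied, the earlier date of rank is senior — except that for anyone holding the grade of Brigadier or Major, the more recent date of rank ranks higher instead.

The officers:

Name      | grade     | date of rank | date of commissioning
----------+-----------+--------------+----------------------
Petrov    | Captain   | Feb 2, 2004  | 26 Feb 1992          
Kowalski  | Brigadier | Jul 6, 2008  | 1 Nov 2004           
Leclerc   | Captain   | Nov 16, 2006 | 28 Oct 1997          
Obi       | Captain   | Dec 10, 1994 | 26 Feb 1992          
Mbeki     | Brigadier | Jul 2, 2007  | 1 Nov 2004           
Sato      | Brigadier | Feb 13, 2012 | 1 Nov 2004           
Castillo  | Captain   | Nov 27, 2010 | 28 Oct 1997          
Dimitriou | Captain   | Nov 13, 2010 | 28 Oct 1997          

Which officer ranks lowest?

By grade: Sato, Kowalski and Mbeki (Brigadier); then Obi, Petrov, Leclerc, Dimitriou and Castillo (Captain).
Sato, Kowalski and Mbeki all have date of commissioning 1 Nov 2004, so the next rule applies.
Among Sato, Kowalski and Mbeki, by date of rank (later first) (reversed rule for this group): Sato (Feb 13, 2012) before Kowalski (Jul 6, 2008) before Mbeki (Jul 2, 2007).
Among Obi, Petrov, Leclerc, Dimitriou and Castillo, by date of commissioning (earlier first): Obi and Petrov (26 Feb 1992) before Leclerc, Dimitriou and Castillo (28 Oct 1997).
Among Obi and Petrov, by date of rank (earlier first): Obi (Dec 10, 1994) before Petrov (Feb 2, 2004).
Among Leclerc, Dimitriou and Castillo, by date of rank (earlier first): Leclerc (Nov 16, 2006) before Dimitriou (Nov 13, 2010) before Castillo (Nov 27, 2010).
Order: Sato, Kowalski, Mbeki, Obi, Petrov, Leclerc, Dimitriou, Castillo.

Castillo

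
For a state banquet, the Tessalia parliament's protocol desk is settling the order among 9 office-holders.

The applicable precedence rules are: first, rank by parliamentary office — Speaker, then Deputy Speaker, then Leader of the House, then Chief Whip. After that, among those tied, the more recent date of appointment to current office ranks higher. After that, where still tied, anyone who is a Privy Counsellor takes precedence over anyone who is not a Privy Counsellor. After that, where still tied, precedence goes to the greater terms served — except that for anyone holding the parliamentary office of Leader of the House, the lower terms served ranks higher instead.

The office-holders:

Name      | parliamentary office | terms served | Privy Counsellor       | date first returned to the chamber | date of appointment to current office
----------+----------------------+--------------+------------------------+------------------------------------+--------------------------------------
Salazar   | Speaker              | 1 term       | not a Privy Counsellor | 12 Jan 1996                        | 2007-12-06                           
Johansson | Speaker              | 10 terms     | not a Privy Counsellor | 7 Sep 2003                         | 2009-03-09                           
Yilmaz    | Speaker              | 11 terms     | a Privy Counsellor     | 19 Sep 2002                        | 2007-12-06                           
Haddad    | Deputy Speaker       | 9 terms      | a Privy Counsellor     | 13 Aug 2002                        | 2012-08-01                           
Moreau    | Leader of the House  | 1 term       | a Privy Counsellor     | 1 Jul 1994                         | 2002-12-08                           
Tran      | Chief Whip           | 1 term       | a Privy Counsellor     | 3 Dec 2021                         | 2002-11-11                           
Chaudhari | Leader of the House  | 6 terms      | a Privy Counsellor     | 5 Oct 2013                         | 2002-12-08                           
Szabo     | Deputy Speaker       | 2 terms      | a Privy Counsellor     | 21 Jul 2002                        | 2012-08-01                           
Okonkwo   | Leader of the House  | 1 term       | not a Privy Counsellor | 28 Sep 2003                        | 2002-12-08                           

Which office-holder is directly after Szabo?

Moreau

By parliamentary office: Johansson, Yilmaz and Salazar (Speaker); then Haddad and Szabo (Deputy Speaker); then Moreau, Chaudhari and Okonkwo (Leader of the House); then Tran (Chief Whip).
Among Johansson, Yilmaz and Salazar, by date of appointment to current office (later first): Johansson (2009-03-09) before Yilmaz and Salazar (2007-12-06).
Among Yilmaz and Salazar, a Privy Counsellor before not a Privy Counsellor: Yilmaz (a Privy Counsellor) before Salazar (not a Privy Counsellor).
Haddad and Szabo both have date of appointment to current office 2012-08-01, so the next rule applies.
Haddad and Szabo are each a Privy Counsellor, so the next rule applies.
Among Haddad and Szabo, by terms served (higher first): Haddad (9 terms) before Szabo (2 terms).
Moreau, Chaudhari and Okonkwo all have date of appointment to current office 2002-12-08, so the next rule applies.
Among Moreau, Chaudhari and Okonkwo, a Privy Counsellor before not a Privy Counsellor: Moreau and Chaudhari (a Privy Counsellor) before Okonkwo (not a Privy Counsellor).
Among Moreau and Chaudhari, by terms served (lower first) (reversed rule for this group): Moreau (1 term) before Chaudhari (6 terms).
Order: Johansson, Yilmaz, Salazar, Haddad, Szabo, Moreau, Chaudhari, Okonkwo, Tran.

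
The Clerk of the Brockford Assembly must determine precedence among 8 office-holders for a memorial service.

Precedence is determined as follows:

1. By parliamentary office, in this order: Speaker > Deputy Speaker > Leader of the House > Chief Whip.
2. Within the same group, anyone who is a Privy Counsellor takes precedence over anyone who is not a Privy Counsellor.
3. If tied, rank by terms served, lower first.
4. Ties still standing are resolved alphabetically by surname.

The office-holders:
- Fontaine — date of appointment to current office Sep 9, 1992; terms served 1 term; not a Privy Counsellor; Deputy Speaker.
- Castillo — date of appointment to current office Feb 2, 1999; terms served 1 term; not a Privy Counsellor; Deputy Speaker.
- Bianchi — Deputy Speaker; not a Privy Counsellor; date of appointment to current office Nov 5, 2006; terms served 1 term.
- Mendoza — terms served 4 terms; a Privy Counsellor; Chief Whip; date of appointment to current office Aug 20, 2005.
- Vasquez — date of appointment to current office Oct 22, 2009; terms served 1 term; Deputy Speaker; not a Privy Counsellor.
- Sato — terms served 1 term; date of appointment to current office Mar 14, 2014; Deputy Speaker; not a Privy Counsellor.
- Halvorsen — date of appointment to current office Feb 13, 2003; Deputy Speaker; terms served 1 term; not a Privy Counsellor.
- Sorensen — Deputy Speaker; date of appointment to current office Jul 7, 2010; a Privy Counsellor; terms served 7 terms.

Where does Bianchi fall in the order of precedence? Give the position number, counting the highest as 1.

2

By parliamentary office: Sorensen, Bianchi, Castillo, Fontaine, Halvorsen, Sato and Vasquez (Deputy Speaker); then Mendoza (Chief Whip).
Among Sorensen, Bianchi, Castillo, Fontaine, Halvorsen, Sato and Vasquez, a Privy Counsellor before not a Privy Counsellor: Sorensen (a Privy Counsellor) before Bianchi, Castillo, Fontaine, Halvorsen, Sato and Vasquez (not a Privy Counsellor).
Bianchi, Castillo, Fontaine, Halvorsen, Sato and Vasquez all have terms served 1 term, so the next rule applies.
Among Bianchi, Castillo, Fontaine, Halvorsen, Sato and Vasquez, alphabetically by surname: Bianchi before Castillo before Fontaine before Halvorsen before Sato before Vasquez.
Order: Sorensen, Bianchi, Castillo, Fontaine, Halvorsen, Sato, Vasquez, Mendoza. So position 2.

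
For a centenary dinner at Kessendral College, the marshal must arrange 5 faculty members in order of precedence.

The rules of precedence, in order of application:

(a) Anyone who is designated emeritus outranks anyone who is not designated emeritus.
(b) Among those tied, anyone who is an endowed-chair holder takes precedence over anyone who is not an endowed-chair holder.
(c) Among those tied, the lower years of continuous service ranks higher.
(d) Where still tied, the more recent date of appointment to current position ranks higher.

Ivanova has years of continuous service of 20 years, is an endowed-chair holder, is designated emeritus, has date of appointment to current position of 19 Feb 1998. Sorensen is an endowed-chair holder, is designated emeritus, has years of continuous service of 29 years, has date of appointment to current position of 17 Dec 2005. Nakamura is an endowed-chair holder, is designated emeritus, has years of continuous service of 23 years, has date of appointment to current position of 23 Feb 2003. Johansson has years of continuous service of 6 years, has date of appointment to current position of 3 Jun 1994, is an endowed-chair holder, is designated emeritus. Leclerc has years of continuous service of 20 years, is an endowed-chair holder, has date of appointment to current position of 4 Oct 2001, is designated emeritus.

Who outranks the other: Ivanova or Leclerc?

Leclerc

By the first rule: Johansson, Leclerc, Ivanova, Nakamura and Sorensen (each designated emeritus).
Johansson, Leclerc, Ivanova, Nakamura and Sorensen are each an endowed-chair holder, so the next rule applies.
Among Johansson, Leclerc, Ivanova, Nakamura and Sorensen, by years of continuous service (lower first): Johansson (6 years) before Leclerc and Ivanova (20 years) before Nakamura (23 years) before Sorensen (29 years).
Among Leclerc and Ivanova, by date of appointment to current position (later first): Leclerc (4 Oct 2001) before Ivanova (19 Feb 1998).
So Leclerc takes precedence.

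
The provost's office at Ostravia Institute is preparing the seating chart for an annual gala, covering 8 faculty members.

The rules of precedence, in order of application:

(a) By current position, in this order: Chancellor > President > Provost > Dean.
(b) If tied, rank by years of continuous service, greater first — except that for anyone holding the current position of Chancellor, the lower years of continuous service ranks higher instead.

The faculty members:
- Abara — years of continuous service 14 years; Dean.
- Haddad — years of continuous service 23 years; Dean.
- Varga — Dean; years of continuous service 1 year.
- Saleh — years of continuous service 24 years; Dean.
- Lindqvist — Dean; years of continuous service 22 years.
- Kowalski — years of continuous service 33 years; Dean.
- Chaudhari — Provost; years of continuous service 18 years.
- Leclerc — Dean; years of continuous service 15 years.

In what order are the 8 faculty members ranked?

By current position: Chaudhari (Provost); then Kowalski, Saleh, Haddad, Lindqvist, Leclerc, Abara and Varga (Dean).
Among Kowalski, Saleh, Haddad, Lindqvist, Leclerc, Abara and Varga, by years of continuous service (higher first): Kowalski (33 years) before Saleh (24 years) before Haddad (23 years) before Lindqvist (22 years) before Leclerc (15 years) before Abara (14 years) before Varga (1 year).
Full order: Chaudhari, Kowalski, Saleh, Haddad, Lindqvist, Leclerc, Abara, Varga.

Chaudhari, Kowalski, Saleh, Haddad, Lindqvist, Leclerc, Abara, Varga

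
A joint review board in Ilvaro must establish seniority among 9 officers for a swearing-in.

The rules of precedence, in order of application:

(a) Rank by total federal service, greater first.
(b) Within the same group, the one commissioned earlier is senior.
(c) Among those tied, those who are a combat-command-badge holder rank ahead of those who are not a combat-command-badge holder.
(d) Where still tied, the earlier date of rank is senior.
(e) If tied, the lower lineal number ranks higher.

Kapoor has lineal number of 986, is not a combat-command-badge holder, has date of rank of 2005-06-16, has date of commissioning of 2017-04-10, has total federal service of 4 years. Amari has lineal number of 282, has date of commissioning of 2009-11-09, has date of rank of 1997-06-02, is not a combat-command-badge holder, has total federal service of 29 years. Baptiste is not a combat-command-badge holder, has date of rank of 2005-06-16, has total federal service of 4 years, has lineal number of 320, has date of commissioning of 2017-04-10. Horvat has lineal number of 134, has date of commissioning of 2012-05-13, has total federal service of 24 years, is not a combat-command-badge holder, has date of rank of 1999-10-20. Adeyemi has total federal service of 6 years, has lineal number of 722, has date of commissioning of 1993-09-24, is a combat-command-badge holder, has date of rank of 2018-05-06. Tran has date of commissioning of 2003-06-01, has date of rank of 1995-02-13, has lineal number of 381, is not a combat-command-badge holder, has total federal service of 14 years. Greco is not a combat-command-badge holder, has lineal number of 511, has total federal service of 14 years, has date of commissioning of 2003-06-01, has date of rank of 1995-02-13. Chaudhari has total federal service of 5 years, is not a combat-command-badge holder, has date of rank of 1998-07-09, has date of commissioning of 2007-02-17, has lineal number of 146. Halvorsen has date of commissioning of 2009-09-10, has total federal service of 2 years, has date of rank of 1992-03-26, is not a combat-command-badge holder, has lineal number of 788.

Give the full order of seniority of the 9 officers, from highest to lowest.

Amari, Horvat, Tran, Greco, Adeyemi, Chaudhari, Baptiste, Kapoor, Halvorsen

By total federal service (higher first): Amari (29 years); then Horvat (24 years); then Tran and Greco (both 14 years); then Adeyemi (6 years); then Chaudhari (5 years); then Baptiste and Kapoor (both 4 years); then Halvorsen (2 years).
Tran and Greco both have date of commissioning 2003-06-01, so the next rule applies.
Tran and Greco are each not a combat-command-badge holder, so the next rule applies.
Tran and Greco both have date of rank 1995-02-13, so the next rule applies.
Among Tran and Greco, by lineal number (lower first): Tran (381) before Greco (511).
Baptiste and Kapoor both have date of commissioning 2017-04-10, so the next rule applies.
Baptiste and Kapoor are each not a combat-command-badge holder, so the next rule applies.
Baptiste and Kapoor both have date of rank 2005-06-16, so the next rule applies.
Among Baptiste and Kapoor, by lineal number (lower first): Baptiste (320) before Kapoor (986).
Full order: Amari, Horvat, Tran, Greco, Adeyemi, Chaudhari, Baptiste, Kapoor, Halvorsen.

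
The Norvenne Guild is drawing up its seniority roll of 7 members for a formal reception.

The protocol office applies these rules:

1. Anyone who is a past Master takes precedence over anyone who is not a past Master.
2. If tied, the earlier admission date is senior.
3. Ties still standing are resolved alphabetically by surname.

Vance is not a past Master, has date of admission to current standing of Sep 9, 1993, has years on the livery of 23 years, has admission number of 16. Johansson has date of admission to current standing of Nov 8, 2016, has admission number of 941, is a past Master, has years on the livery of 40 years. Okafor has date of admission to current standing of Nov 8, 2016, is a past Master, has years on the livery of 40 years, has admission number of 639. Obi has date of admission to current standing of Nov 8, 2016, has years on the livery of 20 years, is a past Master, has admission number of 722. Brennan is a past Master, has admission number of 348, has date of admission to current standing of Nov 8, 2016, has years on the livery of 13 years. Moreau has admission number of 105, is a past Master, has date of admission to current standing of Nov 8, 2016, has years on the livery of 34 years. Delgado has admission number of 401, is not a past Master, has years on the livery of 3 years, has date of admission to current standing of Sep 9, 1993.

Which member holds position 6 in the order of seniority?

By the first rule: Brennan, Johansson, Moreau, Obi and Okafor (each a past Master); then Delgado and Vance (both not a past Master).
Brennan, Johansson, Moreau, Obi and Okafor all have date of admission to current standing Nov 8, 2016, so the next rule applies.
Among Brennan, Johansson, Moreau, Obi and Okafor, alphabetically by surname: Brennan before Johansson before Moreau before Obi before Okafor.
Delgado and Vance both have date of admission to current standing Sep 9, 1993, so the next rule applies.
Among Delgado and Vance, alphabetically by surname: Delgado before Vance.
Order: Brennan, Johansson, Moreau, Obi, Okafor, Delgado, Vance.

Delgado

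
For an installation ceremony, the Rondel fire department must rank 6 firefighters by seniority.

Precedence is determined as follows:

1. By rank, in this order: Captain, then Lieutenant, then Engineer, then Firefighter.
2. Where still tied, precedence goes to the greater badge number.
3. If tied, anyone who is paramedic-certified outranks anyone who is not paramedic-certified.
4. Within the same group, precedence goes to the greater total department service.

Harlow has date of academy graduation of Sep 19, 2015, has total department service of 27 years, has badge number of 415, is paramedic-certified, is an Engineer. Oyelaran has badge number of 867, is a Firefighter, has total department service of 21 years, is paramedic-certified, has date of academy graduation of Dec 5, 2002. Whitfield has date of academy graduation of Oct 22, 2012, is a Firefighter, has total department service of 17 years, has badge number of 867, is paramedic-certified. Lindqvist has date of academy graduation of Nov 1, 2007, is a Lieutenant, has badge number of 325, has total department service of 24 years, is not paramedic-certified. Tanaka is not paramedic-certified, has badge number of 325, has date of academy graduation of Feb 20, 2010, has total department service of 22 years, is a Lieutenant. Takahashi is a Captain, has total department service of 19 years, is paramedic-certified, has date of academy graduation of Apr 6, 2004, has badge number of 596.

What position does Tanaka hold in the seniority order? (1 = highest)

3

By rank: Takahashi (Captain); then Lindqvist and Tanaka (Lieutenant); then Harlow (Engineer); then Oyelaran and Whitfield (Firefighter).
Lindqvist and Tanaka both have badge number 325, so the next rule applies.
Lindqvist and Tanaka are each not paramedic-certified, so the next rule applies.
Among Lindqvist and Tanaka, by total department service (higher first): Lindqvist (24 years) before Tanaka (22 years).
Oyelaran and Whitfield both have badge number 867, so the next rule applies.
Oyelaran and Whitfield are each paramedic-certified, so the next rule applies.
Among Oyelaran and Whitfield, by total department service (higher first): Oyelaran (21 years) before Whitfield (17 years).
Order: Takahashi, Lindqvist, Tanaka, Harlow, Oyelaran, Whitfield. So position 3.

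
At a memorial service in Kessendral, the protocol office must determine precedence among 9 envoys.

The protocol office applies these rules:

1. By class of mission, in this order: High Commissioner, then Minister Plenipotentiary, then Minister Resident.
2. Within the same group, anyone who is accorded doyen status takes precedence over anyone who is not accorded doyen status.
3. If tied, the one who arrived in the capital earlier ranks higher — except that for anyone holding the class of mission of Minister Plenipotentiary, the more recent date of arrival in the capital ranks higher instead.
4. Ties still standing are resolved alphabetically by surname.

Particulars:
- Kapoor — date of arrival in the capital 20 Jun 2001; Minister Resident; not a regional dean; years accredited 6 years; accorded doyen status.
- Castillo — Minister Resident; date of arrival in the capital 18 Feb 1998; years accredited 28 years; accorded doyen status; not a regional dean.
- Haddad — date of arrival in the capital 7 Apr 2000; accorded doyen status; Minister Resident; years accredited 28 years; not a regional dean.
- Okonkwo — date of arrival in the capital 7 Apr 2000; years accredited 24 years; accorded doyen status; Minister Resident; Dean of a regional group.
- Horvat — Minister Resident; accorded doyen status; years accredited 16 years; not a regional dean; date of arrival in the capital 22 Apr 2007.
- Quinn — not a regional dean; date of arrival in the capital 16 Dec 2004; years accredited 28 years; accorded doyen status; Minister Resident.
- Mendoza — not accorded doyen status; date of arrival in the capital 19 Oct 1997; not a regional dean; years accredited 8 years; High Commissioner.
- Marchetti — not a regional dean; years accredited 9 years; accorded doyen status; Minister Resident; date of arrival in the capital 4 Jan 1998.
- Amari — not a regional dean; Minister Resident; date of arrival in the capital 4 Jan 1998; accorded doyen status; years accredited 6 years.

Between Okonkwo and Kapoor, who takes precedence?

Okonkwo

By class of mission: Mendoza (High Commissioner); then Amari, Marchetti, Castillo, Haddad, Okonkwo, Kapoor, Quinn and Horvat (Minister Resident).
Amari, Marchetti, Castillo, Haddad, Okonkwo, Kapoor, Quinn and Horvat are each accorded doyen status, so the next rule applies.
Among Amari, Marchetti, Castillo, Haddad, Okonkwo, Kapoor, Quinn and Horvat, by date of arrival in the capital (earlier first): Amari and Marchetti (4 Jan 1998) before Castillo (18 Feb 1998) before Haddad and Okonkwo (7 Apr 2000) before Kapoor (20 Jun 2001) before Quinn (16 Dec 2004) before Horvat (22 Apr 2007).
Among Amari and Marchetti, alphabetically by surname: Amari before Marchetti.
Among Haddad and Okonkwo, alphabetically by surname: Haddad before Okonkwo.
So Okonkwo takes precedence.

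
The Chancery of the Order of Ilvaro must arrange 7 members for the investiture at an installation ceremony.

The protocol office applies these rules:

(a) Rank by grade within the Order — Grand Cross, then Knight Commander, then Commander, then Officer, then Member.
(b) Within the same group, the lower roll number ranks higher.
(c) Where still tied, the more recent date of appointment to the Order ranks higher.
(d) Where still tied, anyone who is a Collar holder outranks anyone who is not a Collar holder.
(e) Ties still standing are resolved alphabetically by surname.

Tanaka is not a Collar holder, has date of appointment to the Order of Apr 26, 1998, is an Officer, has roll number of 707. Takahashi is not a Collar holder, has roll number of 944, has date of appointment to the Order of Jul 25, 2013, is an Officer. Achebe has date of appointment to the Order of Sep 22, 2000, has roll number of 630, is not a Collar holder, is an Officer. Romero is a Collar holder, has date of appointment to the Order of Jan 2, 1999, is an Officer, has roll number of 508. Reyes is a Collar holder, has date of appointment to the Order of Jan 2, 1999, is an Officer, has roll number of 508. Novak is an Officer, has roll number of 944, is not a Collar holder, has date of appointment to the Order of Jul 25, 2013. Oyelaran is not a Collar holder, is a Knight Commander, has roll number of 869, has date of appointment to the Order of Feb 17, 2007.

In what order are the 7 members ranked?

Oyelaran, Reyes, Romero, Achebe, Tanaka, Novak, Takahashi

By grade within the Order: Oyelaran (Knight Commander); then Reyes, Romero, Achebe, Tanaka, Novak and Takahashi (Officer).
Among Reyes, Romero, Achebe, Tanaka, Novak and Takahashi, by roll number (lower first): Reyes and Romero (508) before Achebe (630) before Tanaka (707) before Novak and Takahashi (944).
Reyes and Romero both have date of appointment to the Order Jan 2, 1999, so the next rule applies.
Reyes and Romero are each a Collar holder, so the next rule applies.
Among Reyes and Romero, alphabetically by surname: Reyes before Romero.
Novak and Takahashi both have date of appointment to the Order Jul 25, 2013, so the next rule applies.
Novak and Takahashi are each not a Collar holder, so the next rule applies.
Among Novak and Takahashi, alphabetically by surname: Novak before Takahashi.
Full order: Oyelaran, Reyes, Romero, Achebe, Tanaka, Novak, Takahashi.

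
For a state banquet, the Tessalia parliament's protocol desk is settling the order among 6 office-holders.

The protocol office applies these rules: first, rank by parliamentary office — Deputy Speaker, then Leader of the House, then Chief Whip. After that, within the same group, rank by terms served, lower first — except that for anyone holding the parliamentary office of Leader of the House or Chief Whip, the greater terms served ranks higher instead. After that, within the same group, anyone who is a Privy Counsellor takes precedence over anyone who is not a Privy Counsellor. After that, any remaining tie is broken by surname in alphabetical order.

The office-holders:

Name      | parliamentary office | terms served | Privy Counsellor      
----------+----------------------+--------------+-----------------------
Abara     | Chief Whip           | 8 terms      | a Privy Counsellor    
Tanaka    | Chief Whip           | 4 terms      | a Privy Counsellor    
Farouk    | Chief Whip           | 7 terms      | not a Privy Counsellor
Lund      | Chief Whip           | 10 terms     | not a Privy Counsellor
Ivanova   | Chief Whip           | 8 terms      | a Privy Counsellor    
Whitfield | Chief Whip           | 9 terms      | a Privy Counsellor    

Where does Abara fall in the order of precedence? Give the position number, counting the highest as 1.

By parliamentary office: Lund, Whitfield, Abara, Ivanova, Farouk and Tanaka (Chief Whip).
Among Lund, Whitfield, Abara, Ivanova, Farouk and Tanaka, by terms served (higher first) (reversed rule for this group): Lund (10 terms) before Whitfield (9 terms) before Abara and Ivanova (8 terms) before Farouk (7 terms) before Tanaka (4 terms).
Abara and Ivanova are each a Privy Counsellor, so the next rule applies.
Among Abara and Ivanova, alphabetically by surname: Abara before Ivanova.
Order: Lund, Whitfield, Abara, Ivanova, Farouk, Tanaka. So position 3.

3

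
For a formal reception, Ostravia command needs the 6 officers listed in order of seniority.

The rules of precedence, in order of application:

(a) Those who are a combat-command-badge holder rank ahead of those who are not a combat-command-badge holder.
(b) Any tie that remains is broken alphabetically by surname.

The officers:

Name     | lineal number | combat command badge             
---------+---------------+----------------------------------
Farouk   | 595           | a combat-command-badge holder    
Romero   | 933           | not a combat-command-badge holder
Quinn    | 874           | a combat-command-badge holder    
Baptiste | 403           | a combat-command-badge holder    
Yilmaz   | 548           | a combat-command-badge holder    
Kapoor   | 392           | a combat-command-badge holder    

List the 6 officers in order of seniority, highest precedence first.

Baptiste, Farouk, Kapoor, Quinn, Yilmaz, Romero

By the first rule: Baptiste, Farouk, Kapoor, Quinn and Yilmaz (each a combat-command-badge holder); then Romero (not a combat-command-badge holder).
Among Baptiste, Farouk, Kapoor, Quinn and Yilmaz, alphabetically by surname: Baptiste before Farouk before Kapoor before Quinn before Yilmaz.
Full order: Baptiste, Farouk, Kapoor, Quinn, Yilmaz, Romero.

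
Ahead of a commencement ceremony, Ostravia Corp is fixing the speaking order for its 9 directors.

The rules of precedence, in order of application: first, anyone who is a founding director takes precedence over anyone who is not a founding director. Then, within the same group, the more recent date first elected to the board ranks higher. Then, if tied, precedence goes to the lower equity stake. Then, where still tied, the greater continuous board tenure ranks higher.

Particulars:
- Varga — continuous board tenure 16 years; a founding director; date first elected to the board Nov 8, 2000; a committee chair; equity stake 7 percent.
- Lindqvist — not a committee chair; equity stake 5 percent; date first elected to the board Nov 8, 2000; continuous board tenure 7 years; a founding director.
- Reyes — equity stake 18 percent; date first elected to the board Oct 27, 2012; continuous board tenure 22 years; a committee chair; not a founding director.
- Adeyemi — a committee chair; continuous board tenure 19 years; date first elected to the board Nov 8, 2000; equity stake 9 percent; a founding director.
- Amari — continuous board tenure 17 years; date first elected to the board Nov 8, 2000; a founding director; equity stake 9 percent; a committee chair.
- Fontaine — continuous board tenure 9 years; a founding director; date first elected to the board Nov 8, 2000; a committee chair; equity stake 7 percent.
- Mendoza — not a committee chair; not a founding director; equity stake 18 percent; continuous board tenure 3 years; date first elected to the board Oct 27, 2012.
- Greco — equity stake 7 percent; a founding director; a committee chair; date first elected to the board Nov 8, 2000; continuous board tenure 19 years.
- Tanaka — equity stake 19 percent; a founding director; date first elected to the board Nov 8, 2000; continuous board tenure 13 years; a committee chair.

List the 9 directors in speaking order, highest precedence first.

By the first rule: Lindqvist, Greco, Varga, Fontaine, Adeyemi, Amari and Tanaka (each a founding director); then Reyes and Mendoza (both not a founding director).
Lindqvist, Greco, Varga, Fontaine, Adeyemi, Amari and Tanaka all have date first elected to the board Nov 8, 2000, so the next rule applies.
Among Lindqvist, Greco, Varga, Fontaine, Adeyemi, Amari and Tanaka, by equity stake (lower first): Lindqvist (5 percent) before Greco, Varga and Fontaine (7 percent) before Adeyemi and Amari (9 percent) before Tanaka (19 percent).
Among Greco, Varga and Fontaine, by continuous board tenure (higher first): Greco (19 years) before Varga (16 years) before Fontaine (9 years).
Among Adeyemi and Amari, by continuous board tenure (higher first): Adeyemi (19 years) before Amari (17 years).
Reyes and Mendoza both have date first elected to the board Oct 27, 2012, so the next rule applies.
Reyes and Mendoza both have equity stake 18 percent, so the next rule applies.
Among Reyes and Mendoza, by continuous board tenure (higher first): Reyes (22 years) before Mendoza (3 years).
Full order: Lindqvist, Greco, Varga, Fontaine, Adeyemi, Amari, Tanaka, Reyes, Mendoza.

Lindqvist, Greco, Varga, Fontaine, Adeyemi, Amari, Tanaka, Reyes, Mendoza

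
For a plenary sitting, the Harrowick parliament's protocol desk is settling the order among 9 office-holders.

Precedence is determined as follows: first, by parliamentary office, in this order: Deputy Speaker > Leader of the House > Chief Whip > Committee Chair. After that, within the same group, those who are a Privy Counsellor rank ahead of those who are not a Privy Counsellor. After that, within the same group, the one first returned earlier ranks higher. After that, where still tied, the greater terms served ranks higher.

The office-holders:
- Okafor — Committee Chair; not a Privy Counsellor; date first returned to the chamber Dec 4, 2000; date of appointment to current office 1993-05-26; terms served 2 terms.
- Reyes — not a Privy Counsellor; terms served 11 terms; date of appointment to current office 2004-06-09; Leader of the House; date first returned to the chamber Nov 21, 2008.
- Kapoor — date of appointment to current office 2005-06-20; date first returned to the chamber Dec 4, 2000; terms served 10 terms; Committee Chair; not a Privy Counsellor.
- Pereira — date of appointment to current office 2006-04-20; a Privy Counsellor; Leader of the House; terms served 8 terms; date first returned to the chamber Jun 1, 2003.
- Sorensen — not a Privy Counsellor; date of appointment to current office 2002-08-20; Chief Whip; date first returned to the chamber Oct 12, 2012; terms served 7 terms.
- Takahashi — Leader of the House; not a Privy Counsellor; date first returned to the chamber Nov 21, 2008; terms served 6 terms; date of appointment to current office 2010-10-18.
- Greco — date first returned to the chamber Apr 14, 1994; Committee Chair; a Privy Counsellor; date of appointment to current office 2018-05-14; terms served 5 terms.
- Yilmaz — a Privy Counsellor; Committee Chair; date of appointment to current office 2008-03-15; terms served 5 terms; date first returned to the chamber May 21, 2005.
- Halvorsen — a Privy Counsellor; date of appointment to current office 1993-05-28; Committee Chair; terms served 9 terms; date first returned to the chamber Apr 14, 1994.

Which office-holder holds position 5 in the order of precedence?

Halvorsen

By parliamentary office: Pereira, Reyes and Takahashi (Leader of the House); then Sorensen (Chief Whip); then Halvorsen, Greco, Yilmaz, Kapoor and Okafor (Committee Chair).
Among Pereira, Reyes and Takahashi, a Privy Counsellor before not a Privy Counsellor: Pereira (a Privy Counsellor) before Reyes and Takahashi (not a Privy Counsellor).
Reyes and Takahashi both have date first returned to the chamber Nov 21, 2008, so the next rule applies.
Among Reyes and Takahashi, by terms served (higher first): Reyes (11 terms) before Takahashi (6 terms).
Among Halvorsen, Greco, Yilmaz, Kapoor and Okafor, a Privy Counsellor before not a Privy Counsellor: Halvorsen, Greco and Yilmaz (a Privy Counsellor) before Kapoor and Okafor (not a Privy Counsellor).
Among Halvorsen, Greco and Yilmaz, by date first returned to the chamber (earlier first): Halvorsen and Greco (Apr 14, 1994) before Yilmaz (May 21, 2005).
Among Halvorsen and Greco, by terms served (higher first): Halvorsen (9 terms) before Greco (5 terms).
Kapoor and Okafor both have date first returned to the chamber Dec 4, 2000, so the next rule applies.
Among Kapoor and Okafor, by terms served (higher first): Kapoor (10 terms) before Okafor (2 terms).
Order: Pereira, Reyes, Takahashi, Sorensen, Halvorsen, Greco, Yilmaz, Kapoor, Okafor.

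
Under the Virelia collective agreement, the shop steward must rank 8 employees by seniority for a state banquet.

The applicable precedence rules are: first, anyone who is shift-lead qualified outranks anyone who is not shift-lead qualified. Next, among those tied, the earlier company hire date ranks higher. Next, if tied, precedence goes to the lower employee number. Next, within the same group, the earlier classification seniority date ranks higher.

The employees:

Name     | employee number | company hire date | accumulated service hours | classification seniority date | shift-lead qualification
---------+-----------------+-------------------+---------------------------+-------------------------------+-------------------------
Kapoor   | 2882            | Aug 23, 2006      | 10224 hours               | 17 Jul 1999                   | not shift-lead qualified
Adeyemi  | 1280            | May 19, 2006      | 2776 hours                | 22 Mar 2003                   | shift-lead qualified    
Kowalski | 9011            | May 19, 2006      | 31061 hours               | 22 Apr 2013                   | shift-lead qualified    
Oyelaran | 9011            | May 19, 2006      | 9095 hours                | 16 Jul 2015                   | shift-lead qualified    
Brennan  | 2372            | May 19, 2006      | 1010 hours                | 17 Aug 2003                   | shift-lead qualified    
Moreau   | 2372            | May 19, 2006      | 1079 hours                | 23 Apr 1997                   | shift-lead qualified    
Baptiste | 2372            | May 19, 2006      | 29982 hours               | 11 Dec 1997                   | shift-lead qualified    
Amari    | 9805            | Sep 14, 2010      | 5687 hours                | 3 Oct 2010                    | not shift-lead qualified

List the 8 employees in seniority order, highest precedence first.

By the first rule: Adeyemi, Moreau, Baptiste, Brennan, Kowalski and Oyelaran (each shift-lead qualified); then Kapoor and Amari (both not shift-lead qualified).
Adeyemi, Moreau, Baptiste, Brennan, Kowalski and Oyelaran all have company hire date May 19, 2006, so the next rule applies.
Among Adeyemi, Moreau, Baptiste, Brennan, Kowalski and Oyelaran, by employee number (lower first): Adeyemi (1280) before Moreau, Baptiste and Brennan (2372) before Kowalski and Oyelaran (9011).
Among Moreau, Baptiste and Brennan, by classification seniority date (earlier first): Moreau (23 Apr 1997) before Baptiste (11 Dec 1997) before Brennan (17 Aug 2003).
Among Kowalski and Oyelaran, by classification seniority date (earlier first): Kowalski (22 Apr 2013) before Oyelaran (16 Jul 2015).
Among Kapoor and Amari, by company hire date (earlier first): Kapoor (Aug 23, 2006) before Amari (Sep 14, 2010).
Full order: Adeyemi, Moreau, Baptiste, Brennan, Kowalski, Oyelaran, Kapoor, Amari.

Adeyemi, Moreau, Baptiste, Brennan, Kowalski, Oyelaran, Kapoor, Amari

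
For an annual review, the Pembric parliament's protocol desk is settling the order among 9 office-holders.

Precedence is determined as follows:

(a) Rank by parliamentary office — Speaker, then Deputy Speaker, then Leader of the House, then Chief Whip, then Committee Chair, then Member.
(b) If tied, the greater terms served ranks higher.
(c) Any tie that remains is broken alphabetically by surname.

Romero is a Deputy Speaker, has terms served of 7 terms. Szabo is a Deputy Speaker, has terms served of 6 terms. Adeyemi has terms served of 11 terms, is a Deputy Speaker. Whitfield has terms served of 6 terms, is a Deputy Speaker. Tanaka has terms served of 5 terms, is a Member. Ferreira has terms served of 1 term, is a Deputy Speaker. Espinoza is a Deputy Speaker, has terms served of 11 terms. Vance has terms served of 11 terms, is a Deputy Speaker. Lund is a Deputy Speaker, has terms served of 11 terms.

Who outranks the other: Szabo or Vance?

Vance

By parliamentary office: Adeyemi, Espinoza, Lund, Vance, Romero, Szabo, Whitfield and Ferreira (Deputy Speaker); then Tanaka (Member).
Among Adeyemi, Espinoza, Lund, Vance, Romero, Szabo, Whitfield and Ferreira, by terms served (higher first): Adeyemi, Espinoza, Lund and Vance (11 terms) before Romero (7 terms) before Szabo and Whitfield (6 terms) before Ferreira (1 term).
Among Adeyemi, Espinoza, Lund and Vance, alphabetically by surname: Adeyemi before Espinoza before Lund before Vance.
Among Szabo and Whitfield, alphabetically by surname: Szabo before Whitfield.
So Vance takes precedence.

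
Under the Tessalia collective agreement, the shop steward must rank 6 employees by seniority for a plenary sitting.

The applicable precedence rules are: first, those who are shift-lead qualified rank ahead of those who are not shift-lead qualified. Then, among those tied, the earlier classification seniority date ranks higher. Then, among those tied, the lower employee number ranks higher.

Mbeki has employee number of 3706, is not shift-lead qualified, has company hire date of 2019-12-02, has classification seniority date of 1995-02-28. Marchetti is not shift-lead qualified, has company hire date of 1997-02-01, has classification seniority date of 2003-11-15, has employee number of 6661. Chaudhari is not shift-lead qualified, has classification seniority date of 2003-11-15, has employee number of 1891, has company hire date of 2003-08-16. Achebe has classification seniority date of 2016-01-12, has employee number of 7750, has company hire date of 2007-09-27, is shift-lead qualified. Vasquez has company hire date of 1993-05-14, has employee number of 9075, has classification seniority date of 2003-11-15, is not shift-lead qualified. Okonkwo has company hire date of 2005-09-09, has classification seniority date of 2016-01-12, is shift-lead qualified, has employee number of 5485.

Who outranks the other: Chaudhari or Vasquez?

Chaudhari

By the first rule: Okonkwo and Achebe (both shift-lead qualified); then Mbeki, Chaudhari, Marchetti and Vasquez (each not shift-lead qualified).
Okonkwo and Achebe both have classification seniority date 2016-01-12, so the next rule applies.
Among Okonkwo and Achebe, by employee number (lower first): Okonkwo (5485) before Achebe (7750).
Among Mbeki, Chaudhari, Marchetti and Vasquez, by classification seniority date (earlier first): Mbeki (1995-02-28) before Chaudhari, Marchetti and Vasquez (2003-11-15).
Among Chaudhari, Marchetti and Vasquez, by employee number (lower first): Chaudhari (1891) before Marchetti (6661) before Vasquez (9075).
So Chaudhari takes precedence.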